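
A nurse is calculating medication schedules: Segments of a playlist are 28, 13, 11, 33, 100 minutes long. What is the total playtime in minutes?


Durations: 28, 13, 11, 33, 100
Running sum: 28
+ 13 = 41
+ 11 = 52
+ 33 = 85
+ 100 = 185
Total duration: 185 minutes
That is 3 hours and 5 minutes

185


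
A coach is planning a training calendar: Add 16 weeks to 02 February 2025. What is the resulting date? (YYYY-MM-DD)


Start: 2025-02-02
Weeks to add: 16
Convert to days: 16 x 7 = 112 days
Add 112 days to 2025-02-02
Result: 2025-05-25

2025-05-25


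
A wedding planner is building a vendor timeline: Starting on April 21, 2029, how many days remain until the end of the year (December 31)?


Start: April 21, 2029
End: December 31, 2029
Days left in April: 9
May: 31
June: 30
July: 31
August: 31
... plus remaining months
Sum of remaining months: 245
Total: 9 + 245 = 254

254


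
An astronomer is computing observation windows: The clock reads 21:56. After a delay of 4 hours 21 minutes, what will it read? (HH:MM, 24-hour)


Start time: 21:56
Adding: 4 hours 21 minutes
Minutes: 56 + 21 = 77
Minute overflow: 77 >= 60, so carry 1 hour, minutes = 17
Hours: 21 + 4 + 1 = 26
Hour wraparound: 26 mod 24 = 2
Result: 02:17

02:17


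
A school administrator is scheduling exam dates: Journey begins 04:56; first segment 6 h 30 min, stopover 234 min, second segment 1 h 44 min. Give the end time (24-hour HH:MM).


Depart: 04:56
Leg 1: +390 min -> 11:26
Layover: +234 min -> 15:20
Leg 2: +104 min -> 17:04
Total travel: 728 minutes = 12h 8m
Arrival: 17:04

17:04


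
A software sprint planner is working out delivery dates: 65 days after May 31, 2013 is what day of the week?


Start: 2013-05-31 (Friday)
Step 1 - find target date: add 65 days
  2013-05-31 + 65 days = 2013-08-04
Step 2 - day of week:
  65 mod 7 = 2
  Friday + 2 days -> Sunday
Result: Sunday (2013-08-04)

Sunday


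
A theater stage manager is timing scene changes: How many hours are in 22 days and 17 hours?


Days: 22
Extra hours: 17
Hours per day: 24
Days to hours: 22 x 24 = 528
Total: 528 + 17 = 545

545


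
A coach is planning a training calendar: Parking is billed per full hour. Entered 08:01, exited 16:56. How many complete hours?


Start: 08:01
End: 16:56
Hour difference: 16 - 8 = 8 hours
Minute difference: 56 - 1 = 55 minutes
Total minutes: 535
Complete hours: 535 / 60 = 8 (remainder 55)

8


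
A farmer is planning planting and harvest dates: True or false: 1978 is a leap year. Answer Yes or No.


Year: 1978
Divisible by 4? 1978 / 4 = 494.5 -> No
Not divisible by 4, so NOT a leap year

No


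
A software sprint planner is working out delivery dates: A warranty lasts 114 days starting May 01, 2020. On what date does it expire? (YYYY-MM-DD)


Start: 2020-05-01
Adding 114 days
Days remaining in May: 30
After May: 84 days still to add
June 2020: 30 days, 54 remaining
July 2020: 31 days, 23 remaining
August 2020 has 31 days, need 23
Result: 2020-08-23

2020-08-23


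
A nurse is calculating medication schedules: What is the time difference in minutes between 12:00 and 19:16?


Start time: 12:00 = 720 minutes from midnight
End time: 19:16 = 1156 minutes from midnight
Difference: 1156 - 720 = 436 minutes
That is 7 hours and 16 minutes

436


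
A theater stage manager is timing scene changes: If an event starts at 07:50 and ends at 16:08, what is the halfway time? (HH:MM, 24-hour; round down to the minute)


Start time: 07:50 = 470 minutes from midnight
End time: 16:08 = 968 minutes from midnight
Sum: 470 + 968 = 1438
Midpoint: 1438 / 2 = 719 minutes
Convert: 719 / 60 = 11 hours, 59 minutes
Result: 11:59

11:59


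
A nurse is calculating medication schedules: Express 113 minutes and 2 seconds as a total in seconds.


Minutes: 113
Seconds: 2
Convert minutes to seconds: 113 x 60 = 6780
Add remaining seconds: 6780 + 2 = 6782

6782


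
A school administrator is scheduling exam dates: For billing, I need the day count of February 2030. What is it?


Month: February
Year: 2030
2030 is not a leap year
February has 28 days
Total: 28 days

28


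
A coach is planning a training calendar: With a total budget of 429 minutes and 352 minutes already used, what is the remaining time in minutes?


Total budget: 429 minutes
Time used: 352 minutes
Remaining: 429 - 352 = 77 minutes
Percent used: 82.1%
Percent remaining: 17.9%

77


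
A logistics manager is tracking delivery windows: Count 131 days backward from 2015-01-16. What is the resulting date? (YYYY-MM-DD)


Start: 2015-01-16
Subtracting 131 days
Days already passed in January: 16
After going back through January: 115 more days to subtract
December 2014: 31 days, 84 remaining
November 2014: 30 days, 54 remaining
October 2014: 31 days, 23 remaining
September 2014 has 30 days, need 23
Result: 2014-09-07

2014-09-07


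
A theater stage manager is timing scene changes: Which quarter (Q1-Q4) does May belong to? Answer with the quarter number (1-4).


Month: May (month 5)
Q1: January-March (months 1-3)
Q2: April-June (months 4-6)
Q3: July-September (months 7-9)
Q4: October-December (months 10-12)
Month 5 falls in Q2

2


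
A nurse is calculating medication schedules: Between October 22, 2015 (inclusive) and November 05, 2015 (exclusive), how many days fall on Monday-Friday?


Start: 2015-10-22 (Thursday)
End (exclusive): 2015-11-05 (Thursday)
Total calendar days: 14
Full weeks: 14 // 7 = 2 -> 10 weekdays
Remaining 0 days starting on Thursday:
Total business days: 10 + 0 = 10

10


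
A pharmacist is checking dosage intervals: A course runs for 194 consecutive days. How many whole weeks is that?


Total days: 194
Days per week: 7
Division: 194 / 7 = 27 remainder 5
Complete weeks: 27
Remaining days: 5

27


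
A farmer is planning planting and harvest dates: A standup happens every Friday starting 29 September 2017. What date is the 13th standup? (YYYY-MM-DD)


First occurrence: 2017-09-29 (occurrence 1)
Each occurrence is 7 days after the previous.
Occurrence 13 is 12 weeks after the first.
12 weeks = 84 days
2017-09-29 + 84 days = 2017-12-22

2017-12-22


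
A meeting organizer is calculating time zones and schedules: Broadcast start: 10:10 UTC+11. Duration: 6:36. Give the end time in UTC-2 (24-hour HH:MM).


Start: 10:10 in UTC+11
Step 1 - add duration:
  minutes: 10 + 36 = 46
  hours: 10 + 6 + 0 = 16
  end in UTC+11: 16:46
Step 2 - convert UTC+11 -> UTC-2:
  offset difference: -2 - (11) = -13 hours
  16 + (-13) = 3 -> mod 24 = 3
Result: 03:46 in UTC-2

03:46


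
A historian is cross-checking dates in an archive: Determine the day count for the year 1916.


Year: 1916
Check leap year rules:
Divisible by 4? Yes
Divisible by 100? No
1916 is a leap year
Days: 366

366


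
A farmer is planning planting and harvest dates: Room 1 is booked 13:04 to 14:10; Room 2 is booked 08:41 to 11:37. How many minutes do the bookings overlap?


Interval A: [784, 850] minutes from midnight
Interval B: [521, 697] minutes from midnight
Overlap start = max(784, 521) = 784
Overlap end = min(850, 697) = 697
End <= start, so the intervals do not overlap: 0 minutes

0


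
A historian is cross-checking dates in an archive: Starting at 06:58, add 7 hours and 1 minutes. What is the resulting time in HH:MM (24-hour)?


Start time: 06:58
Adding: 7 hours 1 minutes
Minutes: 58 + 1 = 59
Hours: 6 + 7 + 0 = 13
Result: 13:59

13:59


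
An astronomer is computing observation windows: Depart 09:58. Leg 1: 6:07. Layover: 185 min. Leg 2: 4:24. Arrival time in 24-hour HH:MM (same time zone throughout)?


Depart: 09:58
Leg 1: +367 min -> 16:05
Layover: +185 min -> 19:10
Leg 2: +264 min -> 23:34
Total travel: 816 minutes = 13h 36m
Arrival: 23:34

23:34


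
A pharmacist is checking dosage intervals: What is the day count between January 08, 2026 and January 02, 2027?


Start date: 2026-01-08
End date: 2027-01-02
Jan 2026: +24 days
Feb 2026: +28 days
Mar 2026: +31 days
... (10 more months)
Total: 359 days

359


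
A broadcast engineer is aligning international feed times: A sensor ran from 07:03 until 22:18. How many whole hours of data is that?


Start: 07:03
End: 22:18
Hour difference: 22 - 7 = 15 hours
Minute difference: 18 - 3 = 15 minutes
Total minutes: 915
Complete hours: 915 / 60 = 15 (remainder 15)

15


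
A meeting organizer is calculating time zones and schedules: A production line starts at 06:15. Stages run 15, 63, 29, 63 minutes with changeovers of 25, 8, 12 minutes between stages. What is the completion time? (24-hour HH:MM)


Start: 06:15 = 375 min from midnight
  after task 1 (15 min): 06:30
  after break (25 min): 06:55
  after task 2 (63 min): 07:58
  after break (8 min): 08:06
  after task 3 (29 min): 08:35
  after break (12 min): 08:47
  after task 4 (63 min): 09:50
Total elapsed: 215 minutes
End time: 09:50

09:50


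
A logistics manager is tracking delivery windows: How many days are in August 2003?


Month: August
Year: 2003
August is a 31-day month
Total: 31 days

31


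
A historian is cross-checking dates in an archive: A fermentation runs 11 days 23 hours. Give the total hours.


Days: 11
Extra hours: 23
Hours per day: 24
Days to hours: 11 x 24 = 264
Total: 264 + 23 = 287

287


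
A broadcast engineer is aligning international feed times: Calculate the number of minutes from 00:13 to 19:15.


Start time: 00:13 = 13 minutes from midnight
End time: 19:15 = 1155 minutes from midnight
Difference: 1155 - 13 = 1142 minutes
That is 19 hours and 2 minutes

1142


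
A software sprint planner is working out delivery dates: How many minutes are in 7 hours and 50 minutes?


Hours: 7
Minutes: 50
Convert hours to minutes: 7 x 60 = 420
Add remaining minutes: 420 + 50 = 470

470


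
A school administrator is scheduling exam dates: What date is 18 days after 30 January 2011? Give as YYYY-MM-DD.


Start: 2011-01-30
Adding 18 days
Days remaining in January: 1
After January: 17 days still to add
February 2011 has 28 days, need 17
Result: 2011-02-17

2011-02-17


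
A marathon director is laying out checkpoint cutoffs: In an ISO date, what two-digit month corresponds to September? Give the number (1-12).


Calendar month order:
8. August
9. September <--
10. October
September is month number 9

9


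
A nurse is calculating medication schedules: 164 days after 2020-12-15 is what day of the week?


Start: 2020-12-15 (Tuesday)
Step 1 - find target date: add 164 days
  2020-12-15 + 164 days = 2021-05-28
Step 2 - day of week:
  164 mod 7 = 3
  Tuesday + 3 days -> Friday
Result: Friday (2021-05-28)

Friday


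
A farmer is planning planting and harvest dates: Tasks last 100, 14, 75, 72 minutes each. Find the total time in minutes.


Durations: 100, 14, 75, 72
Running sum: 100
+ 14 = 114
+ 75 = 189
+ 72 = 261
Total duration: 261 minutes
That is 4 hours and 21 minutes

261


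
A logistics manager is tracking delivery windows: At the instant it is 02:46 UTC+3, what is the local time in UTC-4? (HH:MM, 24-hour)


Local time: 02:46 at UTC+3 (offset 3h)
Target zone: UTC-4 (offset -4h)
Difference: -4 - (3) = -7 hours
Calculation: 2 + (-7) = -5
Wraparound: (-5) mod 24 = 19
Result: 19:46

19:46


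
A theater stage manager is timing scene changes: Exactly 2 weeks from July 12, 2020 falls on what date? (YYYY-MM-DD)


Start: 2020-07-12
Weeks to add: 2
Convert to days: 2 x 7 = 14 days
Add 14 days to 2020-07-12
Result: 2020-07-26

2020-07-26


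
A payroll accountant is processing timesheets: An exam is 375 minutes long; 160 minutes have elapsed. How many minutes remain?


Total budget: 375 minutes
Time used: 160 minutes
Remaining: 375 - 160 = 215 minutes
Percent used: 42.7%
Percent remaining: 57.3%

215


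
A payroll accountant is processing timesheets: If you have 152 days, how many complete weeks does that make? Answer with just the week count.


Total days: 152
Days per week: 7
Division: 152 / 7 = 21 remainder 5
Complete weeks: 21
Remaining days: 5

21


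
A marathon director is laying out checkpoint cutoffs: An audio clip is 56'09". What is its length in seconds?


Minutes: 56
Seconds: 9
Convert minutes to seconds: 56 x 60 = 3360
Add remaining seconds: 3360 + 9 = 3369

3369


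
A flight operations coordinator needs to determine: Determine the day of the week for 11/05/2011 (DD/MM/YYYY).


Date: 2011-05-11
January 1, 2011 is a Saturday
Day of year: 131
Offset from Jan 1: 130 days
130 mod 7 = 4
Result: Wednesday

Wednesday


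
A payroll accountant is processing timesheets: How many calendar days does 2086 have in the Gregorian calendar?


Year: 2086
Check leap year rules:
Divisible by 4? No
2086 is not a leap year
Days: 365

365


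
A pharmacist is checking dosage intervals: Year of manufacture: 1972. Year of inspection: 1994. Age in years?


Birth year: 1972
Current year: 1994
Age = current year - birth year
Age = 1994 - 1972 = 22

22


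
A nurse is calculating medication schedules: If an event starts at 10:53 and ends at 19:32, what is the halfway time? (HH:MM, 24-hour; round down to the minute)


Start time: 10:53 = 653 minutes from midnight
End time: 19:32 = 1172 minutes from midnight
Sum: 653 + 1172 = 1825
Midpoint: 1825 / 2 = 912 minutes
Convert: 912 / 60 = 15 hours, 12 minutes
Result: 15:12

15:12


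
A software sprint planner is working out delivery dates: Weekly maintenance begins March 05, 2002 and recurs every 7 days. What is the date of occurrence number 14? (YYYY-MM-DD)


First occurrence: 2002-03-05 (occurrence 1)
Each occurrence is 7 days after the previous.
Occurrence 14 is 13 weeks after the first.
13 weeks = 91 days
2002-03-05 + 91 days = 2002-06-04

2002-06-04


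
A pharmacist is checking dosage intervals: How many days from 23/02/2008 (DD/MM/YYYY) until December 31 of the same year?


Start: February 23, 2008
End: December 31, 2008
Days left in February: 6
March: 31
April: 30
May: 31
June: 30
... plus remaining months
Sum of remaining months: 306
Total: 6 + 306 = 312

312


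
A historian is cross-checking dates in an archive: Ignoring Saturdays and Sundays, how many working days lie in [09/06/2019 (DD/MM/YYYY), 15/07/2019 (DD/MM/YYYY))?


Start: 2019-06-09 (Sunday)
End (exclusive): 2019-07-15 (Monday)
Total calendar days: 36
Full weeks: 36 // 7 = 5 -> 25 weekdays
Remaining 1 days starting on Sunday:
  Sun(-) -> 0 weekdays
Total business days: 25 + 0 = 25

25


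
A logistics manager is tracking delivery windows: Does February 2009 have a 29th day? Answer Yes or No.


Year: 2009
Divisible by 4? 2009 / 4 = 502.25 -> No
Not divisible by 4, so NOT a leap year

No


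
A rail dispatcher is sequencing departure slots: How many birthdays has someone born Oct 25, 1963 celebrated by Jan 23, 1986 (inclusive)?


Birth: 1963-10-25
Reference: 1986-01-23
Year difference: 1986 - 1963 = 23
Has birthday (10-25) occurred by 01-23? No
Birthday not yet reached this year -> subtract 1
Age in full years: 22

22


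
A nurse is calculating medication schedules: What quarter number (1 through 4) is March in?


Month: March (month 3)
Q1: January-March (months 1-3)
Q2: April-June (months 4-6)
Q3: July-September (months 7-9)
Q4: October-December (months 10-12)
Month 3 falls in Q1

1


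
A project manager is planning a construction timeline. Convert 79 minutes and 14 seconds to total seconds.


Minutes: 79
Extra seconds: 14
Seconds per minute: 60
Minutes to seconds: 79 x 60 = 4740
Total: 4740 + 14 = 4754

4754


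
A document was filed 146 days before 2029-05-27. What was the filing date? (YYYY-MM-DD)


Start: 2029-05-27
Subtracting 146 days
Days already passed in May: 27
After going back through May: 119 more days to subtract
April 2029: 30 days, 89 remaining
March 2029: 31 days, 58 remaining
February 2029: 28 days, 30 remaining
January 2029 has 31 days, need 30
Result: 2029-01-01

2029-01-01


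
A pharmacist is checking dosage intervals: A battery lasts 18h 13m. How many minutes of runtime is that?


Hours: 18
Extra minutes: 13
Minutes per hour: 60
Hours to minutes: 18 x 60 = 1080
Total: 1080 + 13 = 1093

1093


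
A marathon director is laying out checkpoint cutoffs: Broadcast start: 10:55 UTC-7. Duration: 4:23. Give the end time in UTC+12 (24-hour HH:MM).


Start: 10:55 in UTC-7
Step 1 - add duration:
  minutes: 55 + 23 = 78 (carry 1h)
  hours: 10 + 4 + 1 = 15
  end in UTC-7: 15:18
Step 2 - convert UTC-7 -> UTC+12:
  offset difference: 12 - (-7) = 19 hours
  15 + (19) = 34 -> mod 24 = 10
Result: 10:18 in UTC+12

10:18


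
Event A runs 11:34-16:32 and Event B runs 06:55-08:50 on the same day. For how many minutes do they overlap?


Interval A: [694, 992] minutes from midnight
Interval B: [415, 530] minutes from midnight
Overlap start = max(694, 415) = 694
Overlap end = min(992, 530) = 530
End <= start, so the intervals do not overlap: 0 minutes

0


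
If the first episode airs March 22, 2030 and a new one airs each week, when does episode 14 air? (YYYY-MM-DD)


First occurrence: 2030-03-22 (occurrence 1)
Each occurrence is 7 days after the previous.
Occurrence 14 is 13 weeks after the first.
13 weeks = 91 days
2030-03-22 + 91 days = 2030-06-21

2030-06-21


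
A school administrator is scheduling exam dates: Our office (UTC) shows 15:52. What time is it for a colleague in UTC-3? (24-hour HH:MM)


Local time: 15:52 at UTC (offset 0h)
Target zone: UTC-3 (offset -3h)
Difference: -3 - (0) = -3 hours
Calculation: 15 + (-3) = 12
Result: 12:52

12:52


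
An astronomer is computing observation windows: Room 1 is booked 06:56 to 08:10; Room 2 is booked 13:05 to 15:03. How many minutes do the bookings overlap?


Interval A: [416, 490] minutes from midnight
Interval B: [785, 903] minutes from midnight
Overlap start = max(416, 785) = 785
Overlap end = min(490, 903) = 490
End <= start, so the intervals do not overlap: 0 minutes

0


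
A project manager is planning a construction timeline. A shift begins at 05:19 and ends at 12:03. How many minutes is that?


Start time: 05:19 = 319 minutes from midnight
End time: 12:03 = 723 minutes from midnight
Difference: 723 - 319 = 404 minutes
That is 6 hours and 44 minutes

404


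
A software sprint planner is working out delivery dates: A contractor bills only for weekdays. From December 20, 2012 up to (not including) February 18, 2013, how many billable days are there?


Start: 2012-12-20 (Thursday)
End (exclusive): 2013-02-18 (Monday)
Total calendar days: 60
Full weeks: 60 // 7 = 8 -> 40 weekdays
Remaining 4 days starting on Thursday:
  Thu(w), Fri(w), Sat(-), Sun(-) -> 2 weekdays
Total business days: 40 + 2 = 42

42


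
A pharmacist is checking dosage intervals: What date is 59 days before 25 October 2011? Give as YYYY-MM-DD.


Start: 2011-10-25
Subtracting 59 days
Days already passed in October: 25
After going back through October: 34 more days to subtract
September 2011: 30 days, 4 remaining
August 2011 has 31 days, need 4
Result: 2011-08-27

2011-08-27


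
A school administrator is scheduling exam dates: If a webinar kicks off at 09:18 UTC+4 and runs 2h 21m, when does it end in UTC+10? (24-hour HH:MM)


Start: 09:18 in UTC+4
Step 1 - add duration:
  minutes: 18 + 21 = 39
  hours: 9 + 2 + 0 = 11
  end in UTC+4: 11:39
Step 2 - convert UTC+4 -> UTC+10:
  offset difference: 10 - (4) = 6 hours
  11 + (6) = 17 -> mod 24 = 17
Result: 17:39 in UTC+10

17:39


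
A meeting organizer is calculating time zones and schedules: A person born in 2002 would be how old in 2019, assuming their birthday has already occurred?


Birth year: 2002
Current year: 2019
Age = current year - birth year
Age = 2019 - 2002 = 17

17


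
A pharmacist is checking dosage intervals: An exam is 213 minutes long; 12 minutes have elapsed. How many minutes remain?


Total budget: 213 minutes
Time used: 12 minutes
Remaining: 213 - 12 = 201 minutes
Percent used: 5.6%
Percent remaining: 94.4%

201


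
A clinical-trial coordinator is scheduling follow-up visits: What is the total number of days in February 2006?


Month: February
Year: 2006
2006 is not a leap year
February has 28 days
Total: 28 days

28


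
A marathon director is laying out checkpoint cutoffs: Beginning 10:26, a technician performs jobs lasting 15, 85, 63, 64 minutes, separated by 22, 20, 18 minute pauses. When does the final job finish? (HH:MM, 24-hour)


Start: 10:26 = 626 min from midnight
  after task 1 (15 min): 10:41
  after break (22 min): 11:03
  after task 2 (85 min): 12:28
  after break (20 min): 12:48
  after task 3 (63 min): 13:51
  after break (18 min): 14:09
  after task 4 (64 min): 15:13
Total elapsed: 287 minutes
End time: 15:13

15:13


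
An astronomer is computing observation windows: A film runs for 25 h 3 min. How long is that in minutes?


Hours: 25
Minutes: 3
Convert hours to minutes: 25 x 60 = 1500
Add remaining minutes: 1500 + 3 = 1503

1503


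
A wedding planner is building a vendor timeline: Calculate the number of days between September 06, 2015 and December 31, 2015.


Start: September 06, 2015
End: December 31, 2015
Days left in September: 24
October: 31
November: 30
December: 31
Sum of remaining months: 92
Total: 24 + 92 = 116

116


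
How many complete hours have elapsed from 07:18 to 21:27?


Start: 07:18
End: 21:27
Hour difference: 21 - 7 = 14 hours
Minute difference: 27 - 18 = 9 minutes
Total minutes: 849
Complete hours: 849 / 60 = 14 (remainder 9)

14


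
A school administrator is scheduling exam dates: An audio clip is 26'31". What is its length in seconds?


Minutes: 26
Seconds: 31
Convert minutes to seconds: 26 x 60 = 1560
Add remaining seconds: 1560 + 31 = 1591

1591


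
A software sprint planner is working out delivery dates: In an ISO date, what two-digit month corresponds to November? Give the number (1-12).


Calendar month order:
10. October
11. November <--
12. December
November is month number 11

11


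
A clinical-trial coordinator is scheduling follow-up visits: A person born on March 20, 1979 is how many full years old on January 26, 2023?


Birth: 1979-03-20
Reference: 2023-01-26
Year difference: 2023 - 1979 = 44
Has birthday (03-20) occurred by 01-26? No
Birthday not yet reached this year -> subtract 1
Age in full years: 43

43


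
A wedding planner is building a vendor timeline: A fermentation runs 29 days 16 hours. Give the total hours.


Days: 29
Extra hours: 16
Hours per day: 24
Days to hours: 29 x 24 = 696
Total: 696 + 16 = 712

712


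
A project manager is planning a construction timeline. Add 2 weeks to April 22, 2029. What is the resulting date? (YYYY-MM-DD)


Start: 2029-04-22
Weeks to add: 2
Convert to days: 2 x 7 = 14 days
Add 14 days to 2029-04-22
Result: 2029-05-06

2029-05-06


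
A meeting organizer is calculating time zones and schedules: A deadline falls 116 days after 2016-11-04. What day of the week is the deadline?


Start: 2016-11-04 (Friday)
Step 1 - find target date: add 116 days
  2016-11-04 + 116 days = 2017-02-28
Step 2 - day of week:
  116 mod 7 = 4
  Friday + 4 days -> Tuesday
Result: Tuesday (2017-02-28)

Tuesday


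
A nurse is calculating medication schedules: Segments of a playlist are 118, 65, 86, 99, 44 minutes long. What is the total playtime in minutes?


Durations: 118, 65, 86, 99, 44
Running sum: 118
+ 65 = 183
+ 86 = 269
+ 99 = 368
+ 44 = 412
Total duration: 412 minutes
That is 6 hours and 52 minutes

412


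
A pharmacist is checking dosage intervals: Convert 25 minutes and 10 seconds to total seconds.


Minutes: 25
Extra seconds: 10
Seconds per minute: 60
Minutes to seconds: 25 x 60 = 1500
Total: 1500 + 10 = 1510

1510


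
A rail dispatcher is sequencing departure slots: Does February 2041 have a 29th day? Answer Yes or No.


Year: 2041
Divisible by 4? 2041 / 4 = 510.25 -> No
Not divisible by 4, so NOT a leap year

No


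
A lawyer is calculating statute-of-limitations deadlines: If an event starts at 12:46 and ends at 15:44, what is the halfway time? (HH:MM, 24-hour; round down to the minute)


Start time: 12:46 = 766 minutes from midnight
End time: 15:44 = 944 minutes from midnight
Sum: 766 + 944 = 1710
Midpoint: 1710 / 2 = 855 minutes
Convert: 855 / 60 = 14 hours, 15 minutes
Result: 14:15

14:15


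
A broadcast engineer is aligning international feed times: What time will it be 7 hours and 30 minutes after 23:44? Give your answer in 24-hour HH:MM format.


Start time: 23:44
Adding: 7 hours 30 minutes
Minutes: 44 + 30 = 74
Minute overflow: 74 >= 60, so carry 1 hour, minutes = 14
Hours: 23 + 7 + 1 = 31
Hour wraparound: 31 mod 24 = 7
Result: 07:14

07:14


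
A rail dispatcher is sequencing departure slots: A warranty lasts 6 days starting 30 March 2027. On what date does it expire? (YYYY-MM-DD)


Start: 2027-03-30
Adding 6 days
Days remaining in March: 1
After March: 5 days still to add
April 2027 has 30 days, need 5
Result: 2027-04-05

2027-04-05


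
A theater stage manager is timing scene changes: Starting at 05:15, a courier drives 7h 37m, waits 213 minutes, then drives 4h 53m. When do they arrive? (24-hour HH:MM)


Depart: 05:15
Leg 1: +457 min -> 12:52
Layover: +213 min -> 16:25
Leg 2: +293 min -> 21:18
Total travel: 963 minutes = 16h 3m
Arrival: 21:18

21:18


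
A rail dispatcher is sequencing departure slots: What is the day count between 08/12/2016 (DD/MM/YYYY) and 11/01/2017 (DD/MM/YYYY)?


Start date: 2016-12-08
End date: 2017-01-11
Dec 2016: +24 days
Jan 2017: +10 days
Total: 34 days

34


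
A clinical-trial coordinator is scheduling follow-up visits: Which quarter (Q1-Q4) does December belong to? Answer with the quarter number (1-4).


Month: December (month 12)
Q1: January-March (months 1-3)
Q2: April-June (months 4-6)
Q3: July-September (months 7-9)
Q4: October-December (months 10-12)
Month 12 falls in Q4

4


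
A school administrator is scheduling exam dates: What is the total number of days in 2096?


Year: 2096
Check leap year rules:
Divisible by 4? Yes
Divisible by 100? No
2096 is a leap year
Days: 366

366


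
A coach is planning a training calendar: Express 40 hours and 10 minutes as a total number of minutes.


Hours: 40
Extra minutes: 10
Minutes per hour: 60
Hours to minutes: 40 x 60 = 2400
Total: 2400 + 10 = 2410

2410


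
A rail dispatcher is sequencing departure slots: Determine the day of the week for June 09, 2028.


Date: 2028-06-09
January 1, 2028 is a Saturday
Day of year: 161
Offset from Jan 1: 160 days
160 mod 7 = 6
Result: Friday

Friday


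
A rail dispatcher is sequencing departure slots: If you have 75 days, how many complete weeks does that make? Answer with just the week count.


Total days: 75
Days per week: 7
Division: 75 / 7 = 10 remainder 5
Complete weeks: 10
Remaining days: 5

10


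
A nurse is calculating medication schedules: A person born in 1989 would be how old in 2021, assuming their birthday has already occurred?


Birth year: 1989
Current year: 2021
Age = current year - birth year
Age = 2021 - 1989 = 32

32


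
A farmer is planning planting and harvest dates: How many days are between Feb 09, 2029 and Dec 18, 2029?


Start date: 2029-02-09
End date: 2029-12-18
Feb 2029: +20 days
Mar 2029: +31 days
Apr 2029: +30 days
... (8 more months)
Total: 312 days

312


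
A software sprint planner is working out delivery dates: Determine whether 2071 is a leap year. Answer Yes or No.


Year: 2071
Divisible by 4? 2071 / 4 = 517.75 -> No
Not divisible by 4, so NOT a leap year

No


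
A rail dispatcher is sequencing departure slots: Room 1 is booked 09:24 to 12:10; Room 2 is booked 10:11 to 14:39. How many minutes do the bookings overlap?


Interval A: [564, 730] minutes from midnight
Interval B: [611, 879] minutes from midnight
Overlap start = max(564, 611) = 611
Overlap end = min(730, 879) = 730
Overlap = 730 - 611 = 119 minutes

119


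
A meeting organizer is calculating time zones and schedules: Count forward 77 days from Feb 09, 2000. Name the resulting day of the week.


Start: 2000-02-09 (Wednesday)
Step 1 - find target date: add 77 days
  2000-02-09 + 77 days = 2000-04-26
Step 2 - day of week:
  77 mod 7 = 0
  Wednesday + 0 days -> Wednesday
Result: Wednesday (2000-04-26)

Wednesday


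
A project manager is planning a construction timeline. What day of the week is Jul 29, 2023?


Date: 2023-07-29
January 1, 2023 is a Sunday
Day of year: 210
Offset from Jan 1: 209 days
209 mod 7 = 6
Result: Saturday

Saturday


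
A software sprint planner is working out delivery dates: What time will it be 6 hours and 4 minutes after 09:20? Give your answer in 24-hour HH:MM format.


Start time: 09:20
Adding: 6 hours 4 minutes
Minutes: 20 + 4 = 24
Hours: 9 + 6 + 0 = 15
Result: 15:24

15:24


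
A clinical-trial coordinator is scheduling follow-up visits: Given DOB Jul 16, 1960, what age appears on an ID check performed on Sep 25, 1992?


Birth: 1960-07-16
Reference: 1992-09-25
Year difference: 1992 - 1960 = 32
Has birthday (07-16) occurred by 09-25? Yes
Age in full years: 32

32


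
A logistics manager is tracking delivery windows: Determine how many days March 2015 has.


Month: March
Year: 2015
March is a 31-day month
Total: 31 days

31


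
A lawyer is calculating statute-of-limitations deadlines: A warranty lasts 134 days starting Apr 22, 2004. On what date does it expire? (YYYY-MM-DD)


Start: 2004-04-22
Adding 134 days
Days remaining in April: 8
After April: 126 days still to add
May 2004: 31 days, 95 remaining
June 2004: 30 days, 65 remaining
July 2004: 31 days, 34 remaining
August 2004: 31 days, 3 remaining
Result: 2004-09-03

2004-09-03


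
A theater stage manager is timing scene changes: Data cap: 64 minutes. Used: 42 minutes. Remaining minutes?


Total budget: 64 minutes
Time used: 42 minutes
Remaining: 64 - 42 = 22 minutes
Percent used: 65.6%
Percent remaining: 34.4%

22


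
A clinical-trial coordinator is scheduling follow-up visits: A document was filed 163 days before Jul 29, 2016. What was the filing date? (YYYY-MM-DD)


Start: 2016-07-29
Subtracting 163 days
Days already passed in July: 29
After going back through July: 134 more days to subtract
June 2016: 30 days, 104 remaining
May 2016: 31 days, 73 remaining
April 2016: 30 days, 43 remaining
March 2016: 31 days, 12 remaining
Result: 2016-02-17

2016-02-17


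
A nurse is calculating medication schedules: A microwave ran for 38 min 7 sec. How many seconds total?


Minutes: 38
Extra seconds: 7
Seconds per minute: 60
Minutes to seconds: 38 x 60 = 2280
Total: 2280 + 7 = 2287

2287


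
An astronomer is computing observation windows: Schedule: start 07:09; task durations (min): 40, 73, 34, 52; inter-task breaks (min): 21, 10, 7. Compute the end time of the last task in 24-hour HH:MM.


Start: 07:09 = 429 min from midnight
  after task 1 (40 min): 07:49
  after break (21 min): 08:10
  after task 2 (73 min): 09:23
  after break (10 min): 09:33
  after task 3 (34 min): 10:07
  after break (7 min): 10:14
  after task 4 (52 min): 11:06
Total elapsed: 237 minutes
End time: 11:06

11:06


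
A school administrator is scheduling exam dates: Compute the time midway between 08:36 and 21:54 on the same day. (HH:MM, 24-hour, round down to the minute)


Start time: 08:36 = 516 minutes from midnight
End time: 21:54 = 1314 minutes from midnight
Sum: 516 + 1314 = 1830
Midpoint: 1830 / 2 = 915 minutes
Convert: 915 / 60 = 15 hours, 15 minutes
Result: 15:15

15:15


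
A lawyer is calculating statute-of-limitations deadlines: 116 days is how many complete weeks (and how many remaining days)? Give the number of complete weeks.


Total days: 116
Days per week: 7
Division: 116 / 7 = 16 remainder 4
Complete weeks: 16
Remaining days: 4

16


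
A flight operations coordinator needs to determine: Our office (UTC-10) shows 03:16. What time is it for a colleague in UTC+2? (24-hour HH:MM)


Local time: 03:16 at UTC-10 (offset -10h)
Target zone: UTC+2 (offset 2h)
Difference: 2 - (-10) = 12 hours
Calculation: 3 + (12) = 15
Result: 15:16

15:16


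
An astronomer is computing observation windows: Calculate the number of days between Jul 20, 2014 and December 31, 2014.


Start: July 20, 2014
End: December 31, 2014
Days left in July: 11
August: 31
September: 30
October: 31
November: 30
... plus remaining months
Sum of remaining months: 153
Total: 11 + 153 = 164

164


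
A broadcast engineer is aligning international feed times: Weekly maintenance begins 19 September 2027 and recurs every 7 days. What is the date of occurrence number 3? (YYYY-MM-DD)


First occurrence: 2027-09-19 (occurrence 1)
Each occurrence is 7 days after the previous.
Occurrence 3 is 2 weeks after the first.
2 weeks = 14 days
2027-09-19 + 14 days = 2027-10-03

2027-10-03


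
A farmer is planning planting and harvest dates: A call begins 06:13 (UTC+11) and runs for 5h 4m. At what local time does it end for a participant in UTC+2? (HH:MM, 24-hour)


Start: 06:13 in UTC+11
Step 1 - add duration:
  minutes: 13 + 4 = 17
  hours: 6 + 5 + 0 = 11
  end in UTC+11: 11:17
Step 2 - convert UTC+11 -> UTC+2:
  offset difference: 2 - (11) = -9 hours
  11 + (-9) = 2 -> mod 24 = 2
Result: 02:17 in UTC+2

02:17


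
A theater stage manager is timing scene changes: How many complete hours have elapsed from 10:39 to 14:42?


Start: 10:39
End: 14:42
Hour difference: 14 - 10 = 4 hours
Minute difference: 42 - 39 = 3 minutes
Total minutes: 243
Complete hours: 243 / 60 = 4 (remainder 3)

4


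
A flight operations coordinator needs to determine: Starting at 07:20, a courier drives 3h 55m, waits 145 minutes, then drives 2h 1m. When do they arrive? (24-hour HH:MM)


Depart: 07:20
Leg 1: +235 min -> 11:15
Layover: +145 min -> 13:40
Leg 2: +121 min -> 15:41
Total travel: 501 minutes = 8h 21m
Arrival: 15:41

15:41


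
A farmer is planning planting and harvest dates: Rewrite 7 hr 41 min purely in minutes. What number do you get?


Hours: 7
Extra minutes: 41
Minutes per hour: 60
Hours to minutes: 7 x 60 = 420
Total: 420 + 41 = 461

461


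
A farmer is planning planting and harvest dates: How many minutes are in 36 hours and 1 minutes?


Hours: 36
Minutes: 1
Convert hours to minutes: 36 x 60 = 2160
Add remaining minutes: 2160 + 1 = 2161

2161


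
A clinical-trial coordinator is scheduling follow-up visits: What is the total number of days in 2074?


Year: 2074
Check leap year rules:
Divisible by 4? No
2074 is not a leap year
Days: 365

365


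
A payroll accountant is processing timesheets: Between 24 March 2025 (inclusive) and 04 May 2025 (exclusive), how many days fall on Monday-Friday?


Start: 2025-03-24 (Monday)
End (exclusive): 2025-05-04 (Sunday)
Total calendar days: 41
Full weeks: 41 // 7 = 5 -> 25 weekdays
Remaining 6 days starting on Monday:
  Mon(w), Tue(w), Wed(w), Thu(w), Fri(w), Sat(-) -> 5 weekdays
Total business days: 25 + 5 = 30

30


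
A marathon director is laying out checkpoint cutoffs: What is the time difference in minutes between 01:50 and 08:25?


Start time: 01:50 = 110 minutes from midnight
End time: 08:25 = 505 minutes from midnight
Difference: 505 - 110 = 395 minutes
That is 6 hours and 35 minutes

395


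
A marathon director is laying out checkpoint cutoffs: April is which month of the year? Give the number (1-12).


Calendar month order:
3. March
4. April <--
5. May
April is month number 4

4


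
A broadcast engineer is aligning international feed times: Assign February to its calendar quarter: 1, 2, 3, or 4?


Month: February (month 2)
Q1: January-March (months 1-3)
Q2: April-June (months 4-6)
Q3: July-September (months 7-9)
Q4: October-December (months 10-12)
Month 2 falls in Q1

1


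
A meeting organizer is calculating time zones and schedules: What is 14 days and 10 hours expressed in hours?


Days: 14
Extra hours: 10
Hours per day: 24
Days to hours: 14 x 24 = 336
Total: 336 + 10 = 346

346


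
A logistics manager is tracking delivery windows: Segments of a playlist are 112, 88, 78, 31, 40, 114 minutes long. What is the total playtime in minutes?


Durations: 112, 88, 78, 31, 40, 114
Running sum: 112
+ 88 = 200
+ 78 = 278
+ 31 = 309
+ 40 = 349
+ 114 = 463
Total duration: 463 minutes
That is 7 hours and 43 minutes

463


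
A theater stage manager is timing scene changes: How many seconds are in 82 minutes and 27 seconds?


Minutes: 82
Seconds: 27
Convert minutes to seconds: 82 x 60 = 4920
Add remaining seconds: 4920 + 27 = 4947

4947


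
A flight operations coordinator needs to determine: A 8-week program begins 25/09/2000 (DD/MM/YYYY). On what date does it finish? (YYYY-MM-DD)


Start: 2000-09-25
Weeks to add: 8
Convert to days: 8 x 7 = 56 days
Add 56 days to 2000-09-25
Result: 2000-11-20

2000-11-20


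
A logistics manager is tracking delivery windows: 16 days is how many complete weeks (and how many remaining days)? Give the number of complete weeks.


Total days: 16
Days per week: 7
Division: 16 / 7 = 2 remainder 2
Complete weeks: 2
Remaining days: 2

2


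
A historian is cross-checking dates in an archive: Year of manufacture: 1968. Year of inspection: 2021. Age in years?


Birth year: 1968
Current year: 2021
Age = current year - birth year
Age = 2021 - 1968 = 53

53


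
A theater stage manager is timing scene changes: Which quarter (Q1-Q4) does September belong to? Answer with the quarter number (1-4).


Month: September (month 9)
Q1: January-March (months 1-3)
Q2: April-June (months 4-6)
Q3: July-September (months 7-9)
Q4: October-December (months 10-12)
Month 9 falls in Q3

3


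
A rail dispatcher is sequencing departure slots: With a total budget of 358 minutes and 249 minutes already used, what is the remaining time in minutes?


Total budget: 358 minutes
Time used: 249 minutes
Remaining: 358 - 249 = 109 minutes
Percent used: 69.6%
Percent remaining: 30.4%

109


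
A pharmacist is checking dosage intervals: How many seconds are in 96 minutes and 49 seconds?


Minutes: 96
Seconds: 49
Convert minutes to seconds: 96 x 60 = 5760
Add remaining seconds: 5760 + 49 = 5809

5809


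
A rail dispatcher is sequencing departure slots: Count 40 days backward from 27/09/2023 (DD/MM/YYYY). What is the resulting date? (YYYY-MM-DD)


Start: 2023-09-27
Subtracting 40 days
Days already passed in September: 27
After going back through September: 13 more days to subtract
August 2023 has 31 days, need 13
Result: 2023-08-18

2023-08-18


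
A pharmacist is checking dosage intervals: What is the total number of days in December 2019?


Month: December
Year: 2019
December is a 31-day month
Total: 31 days

31


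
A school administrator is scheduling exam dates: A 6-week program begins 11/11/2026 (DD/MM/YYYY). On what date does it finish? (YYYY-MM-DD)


Start: 2026-11-11
Weeks to add: 6
Convert to days: 6 x 7 = 42 days
Add 42 days to 2026-11-11
Result: 2026-12-23

2026-12-23


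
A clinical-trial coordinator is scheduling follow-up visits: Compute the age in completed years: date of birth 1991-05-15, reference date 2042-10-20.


Birth: 1991-05-15
Reference: 2042-10-20
Year difference: 2042 - 1991 = 51
Has birthday (05-15) occurred by 10-20? Yes
Age in full years: 51

51


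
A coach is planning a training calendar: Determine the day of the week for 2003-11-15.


Date: 2003-11-15
January 1, 2003 is a Wednesday
Day of year: 319
Offset from Jan 1: 318 days
318 mod 7 = 3
Result: Saturday

Saturday


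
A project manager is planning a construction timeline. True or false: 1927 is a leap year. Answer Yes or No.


Year: 1927
Divisible by 4? 1927 / 4 = 481.75 -> No
Not divisible by 4, so NOT a leap year

No


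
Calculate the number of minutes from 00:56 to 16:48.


Start time: 00:56 = 56 minutes from midnight
End time: 16:48 = 1008 minutes from midnight
Difference: 1008 - 56 = 952 minutes
That is 15 hours and 52 minutes

952
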